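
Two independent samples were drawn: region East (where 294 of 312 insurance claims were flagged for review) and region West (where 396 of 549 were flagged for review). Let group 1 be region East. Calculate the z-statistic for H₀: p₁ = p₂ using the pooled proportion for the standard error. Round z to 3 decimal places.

Sample proportions: p̂₁ = 294/312 = 0.94231 and p̂₂ = 396/549 = 0.72131.
Pooled p̂ = (294+396)/(312+549) = 690/861 = 0.80139.
SE = √[p̂(1−p̂)(1/n₁+1/n₂)] = √[0.80139·0.19861·(1/312+1/549)] ≈ 0.028285.
z = 0.22100/0.028285 = 7.813.

z = 7.813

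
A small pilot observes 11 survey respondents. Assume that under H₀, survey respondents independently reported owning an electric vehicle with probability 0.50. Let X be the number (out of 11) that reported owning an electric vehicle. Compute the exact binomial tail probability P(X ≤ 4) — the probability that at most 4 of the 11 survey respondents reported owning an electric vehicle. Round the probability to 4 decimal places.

X ~ Binomial(n=11, p=0.50).
P(X ≤ 4) = Σ_{j=0}^{4} C(11,j)·0.50^j·0.50^{11−j}.
= 0.000488 + 0.005371 + 0.026855 + 0.080566 + 0.161133 = 0.2744.

P = 0.2744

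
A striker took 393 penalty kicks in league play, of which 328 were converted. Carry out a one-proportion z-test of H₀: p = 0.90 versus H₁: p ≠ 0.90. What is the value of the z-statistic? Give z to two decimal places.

The sample proportion is 328/393 = 0.83461.
Under H₀, SE = √(p₀(1−p₀)/n) = √(0.90·0.10/393) = √0.000229008 = 0.015133.
z = (0.83461 − 0.90)/0.015133 = -0.06539/0.015133 = -4.32.

z = -4.32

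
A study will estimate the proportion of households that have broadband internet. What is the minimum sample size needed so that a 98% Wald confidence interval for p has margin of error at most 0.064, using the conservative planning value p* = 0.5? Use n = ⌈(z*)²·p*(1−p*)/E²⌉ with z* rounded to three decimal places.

z* = 2.326 at the 98% level.
p*(1−p*) = 0.2500.
Required n before rounding: 5.410276 × 0.2500 / 0.064² = 330.217.
⌈330.217⌉ = 331.

n = 331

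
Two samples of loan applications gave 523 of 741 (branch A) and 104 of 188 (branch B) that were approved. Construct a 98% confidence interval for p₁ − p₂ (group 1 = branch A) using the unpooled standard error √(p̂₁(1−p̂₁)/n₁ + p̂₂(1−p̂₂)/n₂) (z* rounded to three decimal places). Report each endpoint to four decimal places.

(0.0597, 0.2455)

p̂₁ = 523/741 = 0.70580, p̂₂ = 104/188 = 0.55319; p̂₁ − p̂₂ = 0.15261.
SE = √(0.000280223 + 0.001314738) = √0.001594961 = 0.039937.
The 98% critical value is z* = 2.326. Margin = 2.326·0.039937 = 0.09289.
Interval: 0.15261 ± 0.09289 → (0.0597, 0.2455).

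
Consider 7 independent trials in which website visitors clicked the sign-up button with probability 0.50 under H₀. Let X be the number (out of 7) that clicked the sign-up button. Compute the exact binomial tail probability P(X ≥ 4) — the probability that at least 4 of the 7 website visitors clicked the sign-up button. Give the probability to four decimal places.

X ~ Binomial(n=7, p=0.50).
P(X ≥ 4) = C(7,4)·0.50^4·0.50^3 + C(7,5)·0.50^5·0.50^2 + C(7,6)·0.50^6·0.50^1 + C(7,7)·0.50^7·0.50^0.
= 0.273438 + 0.164062 + 0.054688 + 0.007812 = 0.5000.

P = 0.5000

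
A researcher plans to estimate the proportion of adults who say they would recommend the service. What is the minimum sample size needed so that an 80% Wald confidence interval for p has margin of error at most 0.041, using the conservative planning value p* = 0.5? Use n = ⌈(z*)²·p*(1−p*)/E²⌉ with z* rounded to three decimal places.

For 80% confidence, z* = 1.282.
p*(1−p*) = 0.2500.
Required n before rounding: 1.643524 × 0.2500 / 0.041² = 244.427.
⌈244.427⌉ = 245.

n = 245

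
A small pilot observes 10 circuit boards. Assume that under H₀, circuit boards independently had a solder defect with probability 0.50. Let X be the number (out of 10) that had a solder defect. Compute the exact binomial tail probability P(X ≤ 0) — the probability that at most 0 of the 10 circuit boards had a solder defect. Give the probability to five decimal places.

X ~ Binomial(n=10, p=0.50).
P(X ≤ 0) = C(10,0)·0.50^0·0.50^10.
= 0.000977 = 0.00098.

P = 0.00098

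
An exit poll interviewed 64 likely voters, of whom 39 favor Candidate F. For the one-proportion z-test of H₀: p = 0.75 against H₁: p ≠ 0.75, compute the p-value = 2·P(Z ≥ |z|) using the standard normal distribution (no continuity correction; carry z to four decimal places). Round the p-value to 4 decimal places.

p-value = 0.0094

p̂ = 39/64 = 0.60938.
SE₀ = √(0.75·0.25/64) = 0.054127.
z = (p̂ − p₀)/SE = (39/64 − 0.75)/0.054127 ≈ -2.5981.
From the standard normal, 2·P(Z ≥ |z|) = 0.0094.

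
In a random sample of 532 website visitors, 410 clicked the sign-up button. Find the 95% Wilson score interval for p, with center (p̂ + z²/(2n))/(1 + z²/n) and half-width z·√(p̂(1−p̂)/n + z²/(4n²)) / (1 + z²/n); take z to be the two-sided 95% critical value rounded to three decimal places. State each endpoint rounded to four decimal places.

(0.7331, 0.8044)

Here p̂ = 410/532 = 0.77068 and z = 1.960 (z² = 3.841600).
Denominator 1 + z²/n = 1 + 3.841600/532 = 1.007221.
Center = (0.77068 + 0.003611)/1.007221 = 0.76874.
Radicand: p̂(1−p̂)/n + z²/(4n²) = 0.000332207 + 0.000003393 = 0.000335600.
Half-width = 1.960·√0.000335600/1.007221 = 0.03565.
CI: 0.76874 ± 0.03565 = (0.7331, 0.8044).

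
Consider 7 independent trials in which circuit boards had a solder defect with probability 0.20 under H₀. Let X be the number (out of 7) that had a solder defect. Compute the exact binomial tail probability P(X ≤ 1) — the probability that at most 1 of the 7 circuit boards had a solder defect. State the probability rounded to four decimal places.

P = 0.5767

X ~ Binomial(n=7, p=0.20).
P(X ≤ 1) = C(7,0)·0.20^0·0.80^7 + C(7,1)·0.20^1·0.80^6.
= 0.209715 + 0.367002 = 0.5767.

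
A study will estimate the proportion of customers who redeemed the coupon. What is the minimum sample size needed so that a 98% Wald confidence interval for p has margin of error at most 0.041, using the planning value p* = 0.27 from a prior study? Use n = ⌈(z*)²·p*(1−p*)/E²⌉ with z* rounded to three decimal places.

n = 635

For 98% confidence, z* = 2.326.
p*(1−p*) = 0.27·0.73 = 0.1971.
(z*)²·p*(1−p*)/E² = 5.410276·0.1971/0.001681 = 634.364.
⌈634.364⌉ = 635.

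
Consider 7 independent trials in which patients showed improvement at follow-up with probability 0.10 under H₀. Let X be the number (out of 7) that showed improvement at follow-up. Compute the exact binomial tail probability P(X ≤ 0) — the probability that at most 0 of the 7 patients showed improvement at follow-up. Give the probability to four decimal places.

X is binomial with n = 7 and p = 0.10.
P(X ≤ 0) = C(7,0)·0.10^0·0.90^7.
= 0.478297 = 0.4783.

P = 0.4783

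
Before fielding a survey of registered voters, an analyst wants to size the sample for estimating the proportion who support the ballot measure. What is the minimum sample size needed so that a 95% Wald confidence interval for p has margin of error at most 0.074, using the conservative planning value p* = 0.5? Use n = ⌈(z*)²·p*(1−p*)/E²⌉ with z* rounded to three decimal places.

n = 176

The 95% critical value is z* = 1.960.
p*(1−p*) = 0.2500.
(z*)²·p*(1−p*)/E² = 3.841600·0.2500/0.005476 = 175.383.
⌈175.383⌉ = 176.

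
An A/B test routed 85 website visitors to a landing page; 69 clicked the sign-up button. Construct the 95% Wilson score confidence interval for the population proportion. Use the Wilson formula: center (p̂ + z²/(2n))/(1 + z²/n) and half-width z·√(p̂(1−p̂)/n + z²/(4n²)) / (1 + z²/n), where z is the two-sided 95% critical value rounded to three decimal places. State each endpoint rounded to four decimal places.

(0.7159, 0.8807)

p̂ = 69/85 = 0.81176; z = 1.960, so z² = 3.841600.
Denominator 1 + z²/n = 1 + 3.841600/85 = 1.045195.
Adjusted center: (0.81176 + z²/(2n))/1.045195 = 0.79828.
Radicand: p̂(1−p̂)/n + z²/(4n²) = 0.001797680 + 0.000132927 = 0.001930607.
Half-width = 1.960·√0.001930607/1.045195 = 0.08240.
So the interval runs from 0.7159 to 0.8807.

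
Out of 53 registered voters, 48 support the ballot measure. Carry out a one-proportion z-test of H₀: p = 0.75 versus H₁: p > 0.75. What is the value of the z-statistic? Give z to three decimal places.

z = 2.617

The sample proportion is 48/53 = 0.90566.
Under H₀, SE = √(p₀(1−p₀)/n) = √(0.75·0.25/53) = √0.003537736 = 0.059479.
z = (0.90566 − 0.75)/0.059479 = 0.15566/0.059479 = 2.617.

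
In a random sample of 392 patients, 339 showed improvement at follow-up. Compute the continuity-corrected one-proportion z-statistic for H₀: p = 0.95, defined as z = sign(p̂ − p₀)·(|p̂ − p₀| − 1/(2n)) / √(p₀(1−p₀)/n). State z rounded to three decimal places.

z = -7.624

Sample proportion p̂ = 339/392 = 0.86480. p̂ − p₀ = -0.085204.
Continuity correction 1/(2n) = 1/784 = 0.001276.
Corrected numerator: |-0.085204| − 0.001276 = 0.083928.
Under H₀, SE = √(p₀(1−p₀)/n) = √(0.95·0.05/392) = √0.000121173 = 0.011008.
z = (−)0.083928/0.011008 = -7.624.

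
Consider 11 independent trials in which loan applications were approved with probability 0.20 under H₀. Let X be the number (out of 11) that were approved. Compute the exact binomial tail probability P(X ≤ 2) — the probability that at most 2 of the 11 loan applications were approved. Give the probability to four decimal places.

P = 0.6174

X ~ Binomial(n=11, p=0.20).
P(X ≤ 2) = C(11,0)·0.20^0·0.80^11 + C(11,1)·0.20^1·0.80^10 + C(11,2)·0.20^2·0.80^9.
= 0.085899 + 0.236223 + 0.295279 = 0.6174.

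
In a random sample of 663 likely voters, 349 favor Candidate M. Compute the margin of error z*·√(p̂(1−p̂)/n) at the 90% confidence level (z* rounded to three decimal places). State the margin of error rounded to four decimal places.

ME = 0.0319

Sample proportion p̂ = 349/663 = 0.52640.
SE(p̂) = √(0.52640·0.47360/663) = 0.019391.
z* = 1.645 at the 90% level.
So ME = 0.0319.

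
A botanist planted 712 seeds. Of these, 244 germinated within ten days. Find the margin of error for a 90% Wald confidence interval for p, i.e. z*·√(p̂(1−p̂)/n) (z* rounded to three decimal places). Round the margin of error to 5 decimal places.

ME = 0.02926

Sample proportion p̂ = 244/712 = 0.34270.
Standard error of p̂: √(0.225256/712) = √0.000316370 = 0.017787.
The 90% critical value is z* = 1.645.
So ME = 0.02926.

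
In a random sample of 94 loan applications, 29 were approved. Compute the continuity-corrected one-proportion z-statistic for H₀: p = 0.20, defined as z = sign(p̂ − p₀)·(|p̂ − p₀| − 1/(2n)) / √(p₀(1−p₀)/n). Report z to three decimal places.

z = 2.501

p̂ = 29/94 = 0.30851. p̂ − p₀ = 0.108511.
1/(2n) = 0.005319.
Corrected numerator: |0.108511| − 0.005319 = 0.103192.
Null standard error: √(0.20·0.80/94) = √0.001702128 = 0.041257.
z = +0.103192/0.041257 = 2.501.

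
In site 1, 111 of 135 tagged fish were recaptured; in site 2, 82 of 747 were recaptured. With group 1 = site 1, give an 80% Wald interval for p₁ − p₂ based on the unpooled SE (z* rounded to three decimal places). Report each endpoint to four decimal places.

(0.6678, 0.7571)

p̂₁ = 0.82222, p̂₂ = 0.10977, so the observed difference is 0.71245.
Unpooled SE = √(p̂₁(1−p̂₁)/n₁ + p̂₂(1−p̂₂)/n₂) = √(0.001082762 + 0.000130820) = 0.034836.
z* = 1.282 at the 80% level. Margin = 1.282·0.034836 = 0.04466.
Interval: 0.71245 ± 0.04466 → (0.6678, 0.7571).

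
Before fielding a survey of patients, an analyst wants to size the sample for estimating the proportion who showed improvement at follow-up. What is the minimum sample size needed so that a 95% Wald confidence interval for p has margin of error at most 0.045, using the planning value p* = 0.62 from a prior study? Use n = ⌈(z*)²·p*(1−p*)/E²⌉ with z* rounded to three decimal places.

n = 447

For 95% confidence, z* = 1.960.
p*(1−p*) = 0.2356.
Required n before rounding: 3.841600 × 0.2356 / 0.045² = 446.954.
⌈446.954⌉ = 447.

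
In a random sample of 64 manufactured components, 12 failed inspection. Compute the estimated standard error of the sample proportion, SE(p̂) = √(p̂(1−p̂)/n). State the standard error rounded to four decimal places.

SE = 0.0488

Sample proportion p̂ = 12/64 = 0.18750.
p̂(1−p̂) = 0.18750·0.81250 = 0.152344.
Dividing by n and taking the root: √0.002380375 = 0.0488.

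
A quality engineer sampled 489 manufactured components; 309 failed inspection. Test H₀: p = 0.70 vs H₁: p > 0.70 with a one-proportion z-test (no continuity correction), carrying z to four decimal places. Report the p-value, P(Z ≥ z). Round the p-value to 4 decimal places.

p̂ = 309/489 = 0.63190.
Under H₀, SE = √(p₀(1−p₀)/n) = √(0.70·0.30/489) = √0.000429448 = 0.020723.
z = (p̂ − p₀)/SE = (309/489 − 0.70)/0.020723 ≈ -3.2861.
From the standard normal, P(Z ≥ z) = 0.9995.

p-value = 0.9995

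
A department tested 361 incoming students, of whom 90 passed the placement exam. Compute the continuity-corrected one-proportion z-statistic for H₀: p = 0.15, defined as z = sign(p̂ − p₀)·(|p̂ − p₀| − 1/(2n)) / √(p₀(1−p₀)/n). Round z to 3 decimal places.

z = 5.211

p̂ = 90/361 = 0.24931. p̂ − p₀ = 0.099307.
1/(2n) = 0.001385.
Corrected numerator: |0.099307| − 0.001385 = 0.097922.
Under H₀, SE = √(p₀(1−p₀)/n) = √(0.15·0.85/361) = √0.000353186 = 0.018793.
z = (+)0.097922/0.018793 = 5.211.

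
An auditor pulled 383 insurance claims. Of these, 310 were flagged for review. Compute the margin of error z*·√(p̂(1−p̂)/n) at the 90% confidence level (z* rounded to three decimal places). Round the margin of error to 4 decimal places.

The sample proportion is 310/383 = 0.80940.
Standard error of p̂: √(0.154272/383) = √0.000402799 = 0.020070.
The 90% critical value is z* = 1.645.
Margin of error = z*·SE = 1.645 × 0.020070 = 0.0330.

ME = 0.0330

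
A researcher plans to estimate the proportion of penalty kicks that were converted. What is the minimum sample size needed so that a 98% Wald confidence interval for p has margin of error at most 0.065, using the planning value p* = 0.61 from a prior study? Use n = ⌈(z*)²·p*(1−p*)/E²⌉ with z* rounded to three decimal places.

n = 305

For 98% confidence, z* = 2.326.
p*(1−p*) = 0.2379.
(z*)²·p*(1−p*)/E² = 5.410276·0.2379/0.004225 = 304.640.
⌈304.640⌉ = 305.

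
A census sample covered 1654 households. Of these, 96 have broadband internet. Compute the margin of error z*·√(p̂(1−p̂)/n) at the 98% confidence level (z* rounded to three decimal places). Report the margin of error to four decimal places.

p̂ = 96/1654 = 0.05804.
Standard error of p̂: √(0.054672/1654) = √0.000033055 = 0.005749.
For 98% confidence, z* = 2.326.
So ME = 0.0134.

ME = 0.0134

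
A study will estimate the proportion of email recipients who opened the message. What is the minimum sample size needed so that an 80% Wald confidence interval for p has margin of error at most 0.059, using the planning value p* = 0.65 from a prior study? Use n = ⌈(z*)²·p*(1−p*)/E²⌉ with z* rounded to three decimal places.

n = 108

z* = 1.282 at the 80% level.
p*(1−p*) = 0.65·0.35 = 0.2275.
Required n before rounding: 1.643524 × 0.2275 / 0.059² = 107.412.
⌈107.412⌉ = 108.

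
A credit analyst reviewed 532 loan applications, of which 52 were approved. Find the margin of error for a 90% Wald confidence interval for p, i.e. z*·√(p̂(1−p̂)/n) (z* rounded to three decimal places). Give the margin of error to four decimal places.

ME = 0.0212

The sample proportion is 52/532 = 0.09774.
SE = √(p̂(1−p̂)/n) = √(0.088190/532) = 0.012875.
z* = 1.645 at the 90% level.
So ME = 0.0212.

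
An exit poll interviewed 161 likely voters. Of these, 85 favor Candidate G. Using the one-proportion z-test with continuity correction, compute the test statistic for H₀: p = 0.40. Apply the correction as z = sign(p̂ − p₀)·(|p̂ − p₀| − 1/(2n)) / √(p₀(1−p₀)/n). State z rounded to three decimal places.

p̂ = 85/161 = 0.52795. p̂ − p₀ = 0.127950.
Continuity correction 1/(2n) = 1/322 = 0.003106.
Corrected numerator: |0.127950| − 0.003106 = 0.124844.
SE₀ = √(0.40·0.60/161) = 0.038609.
z = (+)0.124844/0.038609 = 3.234.

z = 3.234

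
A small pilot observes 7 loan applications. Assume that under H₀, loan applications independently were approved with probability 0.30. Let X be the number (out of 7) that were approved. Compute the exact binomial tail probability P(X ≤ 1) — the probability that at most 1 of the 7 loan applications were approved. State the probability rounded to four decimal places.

P = 0.3294

X ~ Binomial(n=7, p=0.30).
P(X ≤ 1) = C(7,0)·0.30^0·0.70^7 + C(7,1)·0.30^1·0.70^6.
= 0.082354 + 0.247063 = 0.3294.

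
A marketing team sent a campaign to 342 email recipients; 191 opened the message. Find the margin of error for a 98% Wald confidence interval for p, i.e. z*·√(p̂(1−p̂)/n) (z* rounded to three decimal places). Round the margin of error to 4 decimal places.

p̂ = 191/342 = 0.55848.
SE(p̂) = √(0.55848·0.44152/342) = 0.026851.
For 98% confidence, z* = 2.326.
So ME = 0.0625.

ME = 0.0625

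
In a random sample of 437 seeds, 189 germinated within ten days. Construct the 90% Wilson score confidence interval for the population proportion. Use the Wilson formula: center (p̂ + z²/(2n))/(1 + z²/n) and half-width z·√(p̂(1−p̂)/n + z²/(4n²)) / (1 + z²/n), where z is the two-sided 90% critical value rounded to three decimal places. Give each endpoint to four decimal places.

(0.3940, 0.4718)

Here p̂ = 189/437 = 0.43249 and z = 1.645 (z² = 2.706025).
Denominator 1 + z²/n = 1 + 2.706025/437 = 1.006192.
Adjusted center: (0.43249 + z²/(2n))/1.006192 = 0.43291.
Radicand: p̂(1−p̂)/n + z²/(4n²) = 0.000561654 + 0.000003542 = 0.000565196.
Half-width = z·√(radicand)/denom = 1.645·0.023774/1.006192 = 0.03887.
CI: 0.43291 ± 0.03887 = (0.3940, 0.4718).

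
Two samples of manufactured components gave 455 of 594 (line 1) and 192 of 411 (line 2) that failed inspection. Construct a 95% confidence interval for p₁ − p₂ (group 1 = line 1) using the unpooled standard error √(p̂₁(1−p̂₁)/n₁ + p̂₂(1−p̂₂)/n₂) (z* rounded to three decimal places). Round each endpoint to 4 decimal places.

(0.2398, 0.3579)

p̂₁ = 0.76599, p̂₂ = 0.46715, so the observed difference is 0.29884.
SE = √(0.000301764 + 0.000605647) = √0.000907411 = 0.030123.
The 95% critical value is z* = 1.960. Margin = 1.960·0.030123 = 0.05904.
So the interval runs from 0.2398 to 0.3579.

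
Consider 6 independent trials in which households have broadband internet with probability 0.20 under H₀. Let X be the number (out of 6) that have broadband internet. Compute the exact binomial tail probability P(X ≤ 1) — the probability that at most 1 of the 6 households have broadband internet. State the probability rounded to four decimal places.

X is binomial with n = 6 and p = 0.20.
P(X ≤ 1) = C(6,0)·0.20^0·0.80^6 + C(6,1)·0.20^1·0.80^5.
= 0.262144 + 0.393216 = 0.6554.

P = 0.6554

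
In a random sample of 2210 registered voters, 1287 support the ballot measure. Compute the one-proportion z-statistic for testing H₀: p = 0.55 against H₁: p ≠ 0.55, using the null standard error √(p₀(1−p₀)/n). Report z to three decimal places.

z = 3.057

Sample proportion p̂ = 1287/2210 = 0.58235.
SE₀ = √(0.55·0.45/2210) = 0.010583.
z = (0.58235 − 0.55)/0.010583 = 0.03235/0.010583 = 3.057.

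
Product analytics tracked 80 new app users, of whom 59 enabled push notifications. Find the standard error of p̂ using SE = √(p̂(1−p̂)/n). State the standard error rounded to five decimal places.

p̂ = 59/80 = 0.73750.
p̂(1−p̂) = 0.193594.
SE = √(0.193594/80) = 0.04919.

SE = 0.04919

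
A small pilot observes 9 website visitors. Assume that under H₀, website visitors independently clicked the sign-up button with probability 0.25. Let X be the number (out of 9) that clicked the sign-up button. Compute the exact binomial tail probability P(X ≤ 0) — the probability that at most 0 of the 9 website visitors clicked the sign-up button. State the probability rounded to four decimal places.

P = 0.0751

X is binomial with n = 9 and p = 0.25.
P(X ≤ 0) = C(9,0)·0.25^0·0.75^9.
= 0.075085 = 0.0751.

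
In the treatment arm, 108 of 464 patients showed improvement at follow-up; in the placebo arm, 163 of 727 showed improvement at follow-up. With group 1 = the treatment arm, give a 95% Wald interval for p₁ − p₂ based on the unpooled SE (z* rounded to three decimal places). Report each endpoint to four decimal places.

(-0.0404, 0.0575)

p̂₁ = 108/464 = 0.23276, p̂₂ = 163/727 = 0.22421; p̂₁ − p̂₂ = 0.00855.
Unpooled SE = √(p̂₁(1−p̂₁)/n₁ + p̂₂(1−p̂₂)/n₂) = √(0.000384875 + 0.000239256) = 0.024983.
The 95% critical value is z* = 1.960. Margin = 1.960·0.024983 = 0.04897.
So the interval runs from -0.0404 to 0.0575.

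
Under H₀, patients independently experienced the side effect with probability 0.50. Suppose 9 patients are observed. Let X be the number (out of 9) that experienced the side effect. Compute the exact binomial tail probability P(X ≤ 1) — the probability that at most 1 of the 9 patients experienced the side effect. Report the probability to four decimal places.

X is binomial with n = 9 and p = 0.50.
P(X ≤ 1) = C(9,0)·0.50^0·0.50^9 + C(9,1)·0.50^1·0.50^8.
= 0.001953 + 0.017578 = 0.0195.

P = 0.0195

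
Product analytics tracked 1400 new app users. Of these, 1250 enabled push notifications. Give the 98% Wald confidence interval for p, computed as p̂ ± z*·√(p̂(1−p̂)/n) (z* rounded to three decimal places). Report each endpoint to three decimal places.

p̂ = 1250/1400 = 0.89286.
SE(p̂) = √(0.89286·0.10714/1400) = 0.008266.
The 98% critical value is z* = 2.326.
Margin of error: 2.326 × 0.008266 = 0.01923.
Interval: 0.89286 ± 0.01923 → (0.874, 0.912).

(0.874, 0.912)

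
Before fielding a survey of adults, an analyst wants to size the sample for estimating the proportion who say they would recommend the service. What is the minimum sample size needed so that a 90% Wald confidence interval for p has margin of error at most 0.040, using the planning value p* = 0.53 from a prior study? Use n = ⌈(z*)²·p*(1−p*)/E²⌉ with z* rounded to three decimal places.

The 90% critical value is z* = 1.645.
p*(1−p*) = 0.53·0.47 = 0.2491.
(z*)²·p*(1−p*)/E² = 2.706025·0.2491/0.001600 = 421.294.
Rounding up, n = 422.

n = 422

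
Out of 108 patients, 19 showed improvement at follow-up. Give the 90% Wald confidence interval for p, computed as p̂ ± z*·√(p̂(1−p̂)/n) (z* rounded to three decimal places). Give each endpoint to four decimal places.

(0.1157, 0.2362)

With x = 19 successes in n = 108, p̂ = 0.17593.
Standard error of p̂: √(0.144976/108) = √0.001342370 = 0.036638.
z* = 1.645 at the 90% level.
Margin = 1.645·0.036638 = 0.06027.
Interval: 0.17593 ± 0.06027 → (0.1157, 0.2362).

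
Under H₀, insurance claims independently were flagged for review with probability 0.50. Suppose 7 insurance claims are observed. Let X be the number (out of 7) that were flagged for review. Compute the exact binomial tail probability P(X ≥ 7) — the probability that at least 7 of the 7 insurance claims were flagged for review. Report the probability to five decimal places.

P = 0.00781

X is binomial with n = 7 and p = 0.50.
P(X ≥ 7) = C(7,7)·0.50^7·0.50^0.
= 0.007812 = 0.00781.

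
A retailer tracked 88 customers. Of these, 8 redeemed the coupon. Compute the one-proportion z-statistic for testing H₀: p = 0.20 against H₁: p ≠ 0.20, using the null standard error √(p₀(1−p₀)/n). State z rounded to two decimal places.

z = -2.56

The sample proportion is 8/88 = 0.09091.
Under H₀, SE = √(p₀(1−p₀)/n) = √(0.20·0.80/88) = √0.001818182 = 0.042640.
z = (0.09091 − 0.20)/0.042640 = -0.10909/0.042640 = -2.56.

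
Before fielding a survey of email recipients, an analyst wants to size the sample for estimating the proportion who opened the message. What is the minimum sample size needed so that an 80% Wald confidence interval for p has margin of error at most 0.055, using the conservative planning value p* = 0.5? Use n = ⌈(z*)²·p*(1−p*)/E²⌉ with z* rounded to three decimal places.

z* = 1.282 at the 80% level.
p*(1−p*) = 0.50·0.50 = 0.2500.
Required n before rounding: 1.643524 × 0.2500 / 0.055² = 135.828.
Rounding up, n = 136.

n = 136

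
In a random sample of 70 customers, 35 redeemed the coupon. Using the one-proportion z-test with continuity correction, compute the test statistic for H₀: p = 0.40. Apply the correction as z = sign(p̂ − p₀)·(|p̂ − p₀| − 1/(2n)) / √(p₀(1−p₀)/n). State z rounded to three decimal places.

The sample proportion is 35/70 = 0.50000. p̂ − p₀ = 0.100000.
1/(2n) = 0.007143.
Corrected numerator: |0.100000| − 0.007143 = 0.092857.
Under H₀, SE = √(p₀(1−p₀)/n) = √(0.40·0.60/70) = √0.003428571 = 0.058554.
z = (+)0.092857/0.058554 = 1.586.

z = 1.586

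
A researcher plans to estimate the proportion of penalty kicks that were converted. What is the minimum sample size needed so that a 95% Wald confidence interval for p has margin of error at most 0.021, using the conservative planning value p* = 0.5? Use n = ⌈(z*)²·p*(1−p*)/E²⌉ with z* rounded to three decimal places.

n = 2178

The 95% critical value is z* = 1.960.
p*(1−p*) = 0.50·0.50 = 0.2500.
(z*)²·p*(1−p*)/E² = 3.841600·0.2500/0.000441 = 2177.778.
Rounding up, n = 2178.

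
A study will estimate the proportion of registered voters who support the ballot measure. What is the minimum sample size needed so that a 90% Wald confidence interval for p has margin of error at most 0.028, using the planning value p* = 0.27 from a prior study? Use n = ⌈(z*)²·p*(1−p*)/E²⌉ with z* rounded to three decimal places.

n = 681

For 90% confidence, z* = 1.645.
p*(1−p*) = 0.1971.
Required n before rounding: 2.706025 × 0.1971 / 0.028² = 680.303.
⌈680.303⌉ = 681.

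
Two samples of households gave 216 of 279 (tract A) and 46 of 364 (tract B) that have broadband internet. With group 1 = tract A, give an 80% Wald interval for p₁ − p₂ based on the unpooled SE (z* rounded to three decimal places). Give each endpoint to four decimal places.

(0.6087, 0.6869)

p̂₁ = 216/279 = 0.77419, p̂₂ = 46/364 = 0.12637; p̂₁ − p̂₂ = 0.64782.
SE = √(0.000626587 + 0.000303306) = √0.000929893 = 0.030494.
For 80% confidence, z* = 1.282. Margin of error = 0.03909.
Interval: 0.64782 ± 0.03909 → (0.6087, 0.6869).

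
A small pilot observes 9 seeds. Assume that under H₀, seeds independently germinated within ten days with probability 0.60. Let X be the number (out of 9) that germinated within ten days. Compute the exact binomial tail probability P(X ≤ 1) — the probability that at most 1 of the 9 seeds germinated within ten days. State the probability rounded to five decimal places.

X is binomial with n = 9 and p = 0.60.
P(X ≤ 1) = C(9,0)·0.60^0·0.40^9 + C(9,1)·0.60^1·0.40^8.
= 0.000262 + 0.003539 = 0.00380.

P = 0.00380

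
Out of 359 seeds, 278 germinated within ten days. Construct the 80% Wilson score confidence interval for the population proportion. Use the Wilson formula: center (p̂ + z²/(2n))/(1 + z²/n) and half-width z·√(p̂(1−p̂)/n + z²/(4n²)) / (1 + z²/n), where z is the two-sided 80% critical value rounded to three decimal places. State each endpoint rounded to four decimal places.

(0.7449, 0.8014)

Here p̂ = 278/359 = 0.77437 and z = 1.282 (z² = 1.643524).
1 + z²/n = 1.004578.
Center = (0.77437 + 0.002289)/1.004578 = 0.77312.
Radicand: p̂(1−p̂)/n + z²/(4n²) = 0.000486683 + 0.000003188 = 0.000489871.
Half-width = 1.282·√0.000489871/1.004578 = 0.02825.
CI: 0.77312 ± 0.02825 = (0.7449, 0.8014).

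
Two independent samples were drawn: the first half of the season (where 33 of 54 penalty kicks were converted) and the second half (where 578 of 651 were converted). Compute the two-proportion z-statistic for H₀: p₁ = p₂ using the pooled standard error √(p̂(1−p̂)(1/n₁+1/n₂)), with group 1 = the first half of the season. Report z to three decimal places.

z = -5.749

p̂₁ = 33/54 = 0.61111, p̂₂ = 578/651 = 0.88786.
Pooled p̂ = (33+578)/(54+651) = 611/705 = 0.86667.
SE = √[p̂(1−p̂)(1/n₁+1/n₂)] = √[0.86667·0.13333·(1/54+1/651)] ≈ 0.048140.
z = (p̂₁ − p̂₂)/SE = (0.61111 − 0.88786)/0.048140 = -0.27675/0.048140 = -5.749.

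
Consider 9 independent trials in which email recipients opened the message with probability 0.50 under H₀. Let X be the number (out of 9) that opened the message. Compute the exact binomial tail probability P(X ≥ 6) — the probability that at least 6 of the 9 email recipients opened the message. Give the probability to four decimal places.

P = 0.2539

X ~ Binomial(n=9, p=0.50).
P(X ≥ 6) = C(9,6)·0.50^6·0.50^3 + C(9,7)·0.50^7·0.50^2 + C(9,8)·0.50^8·0.50^1 + C(9,9)·0.50^9·0.50^0.
= 0.164062 + 0.070312 + 0.017578 + 0.001953 = 0.2539.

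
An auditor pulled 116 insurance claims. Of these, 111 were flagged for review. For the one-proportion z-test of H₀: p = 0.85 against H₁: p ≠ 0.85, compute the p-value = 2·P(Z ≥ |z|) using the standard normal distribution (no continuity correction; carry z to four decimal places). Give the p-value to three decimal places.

p-value = 0.001

Sample proportion p̂ = 111/116 = 0.95690.
Null standard error: √(0.85·0.15/116) = √0.001099138 = 0.033153.
z = (p̂ − p₀)/SE = (111/116 − 0.85)/0.033153 ≈ 3.2243.
From the standard normal, 2·P(Z ≥ |z|) = 0.001.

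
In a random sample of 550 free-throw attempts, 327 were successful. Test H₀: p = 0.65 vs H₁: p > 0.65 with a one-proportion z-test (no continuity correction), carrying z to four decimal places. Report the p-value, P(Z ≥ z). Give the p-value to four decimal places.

The sample proportion is 327/550 = 0.59455.
SE₀ = √(0.65·0.35/550) = 0.020338.
Test statistic (full precision, shown to 4 dp): z = (327/550 − 0.65)/SE₀ ≈ -2.7266.
From the standard normal, P(Z ≥ z) = 0.9968.

p-value = 0.9968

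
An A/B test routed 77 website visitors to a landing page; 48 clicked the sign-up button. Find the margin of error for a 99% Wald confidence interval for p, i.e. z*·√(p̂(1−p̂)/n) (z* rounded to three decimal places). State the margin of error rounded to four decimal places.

Sample proportion p̂ = 48/77 = 0.62338.
Standard error of p̂: √(0.234778/77) = √0.003049068 = 0.055218.
For 99% confidence, z* = 2.576.
So ME = 0.1422.

ME = 0.1422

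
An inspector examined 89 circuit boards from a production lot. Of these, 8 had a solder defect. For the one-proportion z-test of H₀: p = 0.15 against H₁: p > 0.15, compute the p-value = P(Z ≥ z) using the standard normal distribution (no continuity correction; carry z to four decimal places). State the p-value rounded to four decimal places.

p-value = 0.9439

Sample proportion p̂ = 8/89 = 0.08989.
Null standard error: √(0.15·0.85/89) = √0.001432584 = 0.037849.
z = (p̂ − p₀)/SE = (8/89 − 0.15)/0.037849 ≈ -1.5882.
From the standard normal, P(Z ≥ z) = 0.9439.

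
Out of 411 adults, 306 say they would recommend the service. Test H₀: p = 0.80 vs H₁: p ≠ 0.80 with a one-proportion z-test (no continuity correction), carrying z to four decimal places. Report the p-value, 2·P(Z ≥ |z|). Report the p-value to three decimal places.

Sample proportion p̂ = 306/411 = 0.74453.
Null standard error: √(0.80·0.20/411) = √0.000389294 = 0.019731.
z = (p̂ − p₀)/SE = (306/411 − 0.80)/0.019731 ≈ -2.8116.
From the standard normal, 2·P(Z ≥ |z|) = 0.005.

p-value = 0.005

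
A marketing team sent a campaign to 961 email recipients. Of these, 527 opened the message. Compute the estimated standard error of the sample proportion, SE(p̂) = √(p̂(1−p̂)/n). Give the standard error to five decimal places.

The sample proportion is 527/961 = 0.54839.
p̂(1−p̂) = 0.247658.
SE = √(0.247658/961) = √0.000257709 = 0.01605.

SE = 0.01605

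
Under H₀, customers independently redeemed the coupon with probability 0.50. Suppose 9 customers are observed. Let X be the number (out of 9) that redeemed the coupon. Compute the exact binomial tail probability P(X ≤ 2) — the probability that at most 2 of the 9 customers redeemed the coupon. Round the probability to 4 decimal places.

P = 0.0898

X ~ Binomial(n=9, p=0.50).
P(X ≤ 2) = C(9,0)·0.50^0·0.50^9 + C(9,1)·0.50^1·0.50^8 + C(9,2)·0.50^2·0.50^7.
= 0.001953 + 0.017578 + 0.070312 = 0.0898.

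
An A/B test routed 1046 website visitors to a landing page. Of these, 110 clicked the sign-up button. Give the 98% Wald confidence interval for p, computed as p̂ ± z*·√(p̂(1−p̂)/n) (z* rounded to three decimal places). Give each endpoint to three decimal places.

p̂ = 110/1046 = 0.10516.
SE(p̂) = √(0.10516·0.89484/1046) = 0.009485.
z* = 2.326 at the 98% level.
Margin of error: 2.326 × 0.009485 = 0.02206.
CI: 0.10516 ± 0.02206 = (0.083, 0.127).

(0.083, 0.127)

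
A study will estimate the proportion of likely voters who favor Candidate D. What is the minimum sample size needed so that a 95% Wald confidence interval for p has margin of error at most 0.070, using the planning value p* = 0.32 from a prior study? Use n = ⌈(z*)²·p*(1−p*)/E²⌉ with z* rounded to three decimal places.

n = 171

z* = 1.960 at the 95% level.
p*(1−p*) = 0.2176.
Required n before rounding: 3.841600 × 0.2176 / 0.070² = 170.598.
Rounding up, n = 171.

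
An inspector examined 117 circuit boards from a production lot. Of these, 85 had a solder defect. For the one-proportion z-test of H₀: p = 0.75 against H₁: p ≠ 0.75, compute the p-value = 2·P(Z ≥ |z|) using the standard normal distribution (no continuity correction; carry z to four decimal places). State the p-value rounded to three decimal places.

The sample proportion is 85/117 = 0.72650.
Under H₀, SE = √(p₀(1−p₀)/n) = √(0.75·0.25/117) = √0.001602564 = 0.040032.
z = (p̂ − p₀)/SE = (85/117 − 0.75)/0.040032 ≈ -0.5871.
From the standard normal, 2·P(Z ≥ |z|) = 0.557.

p-value = 0.557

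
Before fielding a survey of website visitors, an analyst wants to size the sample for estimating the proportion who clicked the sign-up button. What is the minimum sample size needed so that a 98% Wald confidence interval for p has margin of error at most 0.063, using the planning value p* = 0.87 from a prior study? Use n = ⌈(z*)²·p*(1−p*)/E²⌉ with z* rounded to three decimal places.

z* = 2.326 at the 98% level.
p*(1−p*) = 0.87·0.13 = 0.1131.
(z*)²·p*(1−p*)/E² = 5.410276·0.1131/0.003969 = 154.170.
Rounding up, n = 155.

n = 155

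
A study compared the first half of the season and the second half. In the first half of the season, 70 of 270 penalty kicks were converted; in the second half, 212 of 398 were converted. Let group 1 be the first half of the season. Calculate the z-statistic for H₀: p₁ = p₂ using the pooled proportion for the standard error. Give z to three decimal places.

z = -7.021

Sample proportions: p̂₁ = 70/270 = 0.25926 and p̂₂ = 212/398 = 0.53266.
Pooling: p̂ = 282/668 = 0.42216.
SE = √[p̂(1−p̂)(1/n₁+1/n₂)] = √[0.42216·0.57784·(1/270+1/398)] ≈ 0.038941.
z = (p̂₁ − p̂₂)/SE = (0.25926 − 0.53266)/0.038941 = -0.27340/0.038941 = -7.021.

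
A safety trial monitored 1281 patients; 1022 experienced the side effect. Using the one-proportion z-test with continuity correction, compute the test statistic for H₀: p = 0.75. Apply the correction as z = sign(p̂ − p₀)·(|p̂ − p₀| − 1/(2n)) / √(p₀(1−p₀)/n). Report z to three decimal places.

z = 3.920

With x = 1022 successes in n = 1281, p̂ = 0.79781. p̂ − p₀ = 0.047814.
1/(2n) = 0.000390.
Corrected numerator: |0.047814| − 0.000390 = 0.047424.
Null standard error: √(0.75·0.25/1281) = √0.000146370 = 0.012098.
z = (+)0.047424/0.012098 = 3.920.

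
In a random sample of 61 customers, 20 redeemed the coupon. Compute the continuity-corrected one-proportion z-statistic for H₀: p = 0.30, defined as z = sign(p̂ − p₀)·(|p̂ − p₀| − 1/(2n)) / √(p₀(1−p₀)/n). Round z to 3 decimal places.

z = 0.335

With x = 20 successes in n = 61, p̂ = 0.32787. p̂ − p₀ = 0.027869.
Continuity correction 1/(2n) = 1/122 = 0.008197.
Corrected numerator: |0.027869| − 0.008197 = 0.019672.
Under H₀, SE = √(p₀(1−p₀)/n) = √(0.30·0.70/61) = √0.003442623 = 0.058674.
z = (+)0.019672/0.058674 = 0.335.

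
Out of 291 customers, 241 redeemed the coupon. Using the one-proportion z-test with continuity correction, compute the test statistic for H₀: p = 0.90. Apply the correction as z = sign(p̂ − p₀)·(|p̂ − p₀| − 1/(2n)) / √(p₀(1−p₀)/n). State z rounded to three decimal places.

z = -3.986

With x = 241 successes in n = 291, p̂ = 0.82818. p̂ − p₀ = -0.071821.
1/(2n) = 0.001718.
Corrected numerator: |-0.071821| − 0.001718 = 0.070103.
SE₀ = √(0.90·0.10/291) = 0.017586.
z = (−)0.070103/0.017586 = -3.986.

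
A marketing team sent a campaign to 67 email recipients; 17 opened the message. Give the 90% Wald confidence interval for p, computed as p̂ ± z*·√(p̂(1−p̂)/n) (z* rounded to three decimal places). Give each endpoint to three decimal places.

With x = 17 successes in n = 67, p̂ = 0.25373.
SE(p̂) = √(0.25373·0.74627/67) = 0.053162.
z* = 1.645 at the 90% level.
Margin of error: 1.645 × 0.053162 = 0.08745.
Interval: 0.25373 ± 0.08745 → (0.166, 0.341).

(0.166, 0.341)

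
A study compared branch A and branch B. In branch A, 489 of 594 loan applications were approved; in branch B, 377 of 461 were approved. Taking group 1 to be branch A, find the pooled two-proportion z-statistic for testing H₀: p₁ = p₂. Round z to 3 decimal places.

Sample proportions: p̂₁ = 489/594 = 0.82323 and p̂₂ = 377/461 = 0.81779.
Pooled p̂ = (489+377)/(594+461) = 866/1055 = 0.82085.
SE = √[p̂(1−p̂)(1/n₁+1/n₂)] = √[0.82085·0.17915·(1/594+1/461)] ≈ 0.023802.
z = 0.00544/0.023802 = 0.229.

z = 0.229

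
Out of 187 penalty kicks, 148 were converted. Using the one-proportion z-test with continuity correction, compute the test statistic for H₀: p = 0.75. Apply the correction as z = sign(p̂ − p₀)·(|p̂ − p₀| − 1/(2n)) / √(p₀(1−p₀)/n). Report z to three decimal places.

The sample proportion is 148/187 = 0.79144. p̂ − p₀ = 0.041444.
Continuity correction 1/(2n) = 1/374 = 0.002674.
Corrected numerator: |0.041444| − 0.002674 = 0.038770.
Under H₀, SE = √(p₀(1−p₀)/n) = √(0.75·0.25/187) = √0.001002674 = 0.031665.
z = +0.038770/0.031665 = 1.224.

z = 1.224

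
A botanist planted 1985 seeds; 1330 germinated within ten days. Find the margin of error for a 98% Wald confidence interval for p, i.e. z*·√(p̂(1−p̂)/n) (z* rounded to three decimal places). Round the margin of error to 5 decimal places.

ME = 0.02455

p̂ = 1330/1985 = 0.67003.
Standard error of p̂: √(0.221091/1985) = √0.000111381 = 0.010554.
z* = 2.326 at the 98% level.
So ME = 0.02455.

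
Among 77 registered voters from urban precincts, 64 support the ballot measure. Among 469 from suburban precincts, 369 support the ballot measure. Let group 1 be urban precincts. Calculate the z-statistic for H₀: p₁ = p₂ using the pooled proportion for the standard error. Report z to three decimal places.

z = 0.891

Sample proportions: p̂₁ = 64/77 = 0.83117 and p̂₂ = 369/469 = 0.78678.
Pooled p̂ = (64+369)/(77+469) = 433/546 = 0.79304.
SE = √[p̂(1−p̂)(1/n₁+1/n₂)] = √[0.79304·0.20696·(1/77+1/469)] ≈ 0.049814.
z = (p̂₁ − p̂₂)/SE = (0.83117 − 0.78678)/0.049814 = 0.04439/0.049814 = 0.891.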